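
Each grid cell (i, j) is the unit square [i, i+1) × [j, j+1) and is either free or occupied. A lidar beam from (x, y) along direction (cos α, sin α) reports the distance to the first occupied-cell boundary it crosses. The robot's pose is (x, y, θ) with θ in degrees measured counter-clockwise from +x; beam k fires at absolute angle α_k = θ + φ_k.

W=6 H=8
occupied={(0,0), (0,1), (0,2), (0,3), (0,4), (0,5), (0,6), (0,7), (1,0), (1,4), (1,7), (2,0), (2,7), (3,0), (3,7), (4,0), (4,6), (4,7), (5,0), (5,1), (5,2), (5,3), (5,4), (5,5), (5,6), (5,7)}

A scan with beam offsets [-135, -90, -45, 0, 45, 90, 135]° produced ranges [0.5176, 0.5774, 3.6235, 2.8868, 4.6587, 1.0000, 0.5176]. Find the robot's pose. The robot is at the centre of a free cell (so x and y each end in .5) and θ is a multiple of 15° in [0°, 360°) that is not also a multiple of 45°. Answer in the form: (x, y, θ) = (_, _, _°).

(x, y, θ) = (4.5, 5.5, 210°)

The pose lattice has 22·16 = 352 candidates. Test each by forward raycasting.
  (3.5, 4.5, 75°): beam 1 = 3.0000 ≠ 0.5176 ✗
  (4.5, 5.5, 285°): beam 1 = 3.0000 ≠ 0.5176 ✗
  (2.5, 1.5, 60°): beam 2 = 1.0000 ≠ 0.5774 ✗
  (4.5, 2.5, 75°): beam 1 = 1.0000 ≠ 0.5176 ✗
  …
  (4.5, 5.5, 210°): r_1=0.5176, r_2=0.5774, r_3=3.6235, r_4=2.8868, r_5=4.6587, r_6=1.0000, r_7=0.5176 — all match ✓
Unique over the lattice → pose = (4.5, 5.5, 210°).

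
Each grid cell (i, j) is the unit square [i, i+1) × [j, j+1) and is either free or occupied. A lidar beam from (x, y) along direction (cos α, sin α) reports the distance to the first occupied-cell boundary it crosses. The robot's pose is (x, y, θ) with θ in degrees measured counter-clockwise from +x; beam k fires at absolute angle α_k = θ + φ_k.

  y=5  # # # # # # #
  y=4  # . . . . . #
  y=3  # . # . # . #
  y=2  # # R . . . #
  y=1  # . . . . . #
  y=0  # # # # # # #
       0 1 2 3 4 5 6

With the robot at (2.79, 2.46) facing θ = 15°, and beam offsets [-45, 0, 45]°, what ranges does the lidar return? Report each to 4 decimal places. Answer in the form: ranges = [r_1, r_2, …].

ranges = [2.9200, 2.0864, 2.9329]

beam 1: φ=-45°, α=330°
  direction (0.8660, -0.5000); cell (2,2); t to first gridline: x 0.2425, y 0.9200 (then +1.1547 / +2.0000)
    (3,2) via x @ 0.2425
    (3,1) via y @ 0.9200
    (4,1) via x @ 1.3972
    (5,1) via x @ 2.5519
    (5,0) via y @ 2.9200  # hit
  → r_1 = 2.9200
beam 2: φ=0°, α=15°
  direction (0.9659, 0.2588); cell (2,2); t to first gridline: x 0.2174, y 2.0864 (then +1.0353 / +3.8637)
    (3,2) via x @ 0.2174
    (4,2) via x @ 1.2527
    (4,3) via y @ 2.0864  # hit
  → r_2 = 2.0864
beam 3: φ=45°, α=60°
  direction (0.5000, 0.8660); cell (2,2); t to first gridline: x 0.4200, y 0.6235 (then +2.0000 / +1.1547)
    (3,2) via x @ 0.4200
    (3,3) via y @ 0.6235
    (3,4) via y @ 1.7782
    (4,4) via x @ 2.4200
    (4,5) via y @ 2.9329  # hit
  → r_3 = 2.9329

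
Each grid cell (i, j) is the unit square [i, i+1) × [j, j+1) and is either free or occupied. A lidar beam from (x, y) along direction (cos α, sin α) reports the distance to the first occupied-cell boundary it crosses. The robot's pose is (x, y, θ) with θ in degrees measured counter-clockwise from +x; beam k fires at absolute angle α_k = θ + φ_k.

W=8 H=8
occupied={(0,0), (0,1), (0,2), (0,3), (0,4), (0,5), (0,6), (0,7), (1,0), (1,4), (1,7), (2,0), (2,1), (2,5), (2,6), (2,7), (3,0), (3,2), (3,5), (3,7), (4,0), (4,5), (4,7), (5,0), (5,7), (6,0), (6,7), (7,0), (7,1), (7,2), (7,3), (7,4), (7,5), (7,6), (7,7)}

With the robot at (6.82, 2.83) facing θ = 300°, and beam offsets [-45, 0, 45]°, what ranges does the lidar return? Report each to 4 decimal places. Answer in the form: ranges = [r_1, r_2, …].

ranges = [1.8946, 0.3600, 0.1863]

beam 1: φ=-45°, α=255°
  cosα=-0.2588 sinα=-0.9659 | (6,2) | tMaxX 3.1682 tMaxY 0.8593 | tΔX 3.8637 tΔY 1.0353
    t=0.8593 [y] (6,1)
    t=1.8946 [y] (6,0) — stop
  → r_1 = 1.8946
beam 2: φ=0°, α=300°
  cosα=0.5000 sinα=-0.8660 | (6,2) | tMaxX 0.3600 tMaxY 0.9584 | tΔX 2.0000 tΔY 1.1547
    t=0.3600 [x] (7,2) — stop
  → r_2 = 0.3600
beam 3: φ=45°, α=345°
  cosα=0.9659 sinα=-0.2588 | (6,2) | tMaxX 0.1863 tMaxY 3.2069 | tΔX 1.0353 tΔY 3.8637
    t=0.1863 [x] (7,2) — stop
  → r_3 = 0.1863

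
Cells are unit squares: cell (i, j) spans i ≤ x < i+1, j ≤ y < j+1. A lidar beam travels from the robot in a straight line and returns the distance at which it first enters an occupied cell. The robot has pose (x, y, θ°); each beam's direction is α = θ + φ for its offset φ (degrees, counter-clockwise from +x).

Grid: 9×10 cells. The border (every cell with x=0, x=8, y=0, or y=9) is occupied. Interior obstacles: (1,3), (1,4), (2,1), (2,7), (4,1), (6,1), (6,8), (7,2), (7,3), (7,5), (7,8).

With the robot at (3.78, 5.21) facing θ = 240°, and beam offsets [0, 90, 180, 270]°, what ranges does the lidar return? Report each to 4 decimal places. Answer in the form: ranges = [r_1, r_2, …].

beam 1: φ=0°, α=240°
  direction (-0.5000, -0.8660); cell (3,5); t to first gridline: x 1.5600, y 0.2425 (then +2.0000 / +1.1547)
    (3,4) via y @ 0.2425
    (3,3) via y @ 1.3972
    (2,3) via x @ 1.5600
    (2,2) via y @ 2.5519
    (1,2) via x @ 3.5600
    (1,1) via y @ 3.7066
    (1,0) via y @ 4.8613  # hit
  → r_1 = 4.8613
beam 2: φ=90°, α=330°
  direction (0.8660, -0.5000); cell (3,5); t to first gridline: x 0.2540, y 0.4200 (then +1.1547 / +2.0000)
    (4,5) via x @ 0.2540
    (4,4) via y @ 0.4200
    (5,4) via x @ 1.4087
    (5,3) via y @ 2.4200
    (6,3) via x @ 2.5634
    (7,3) via x @ 3.7181  # hit
  → r_2 = 3.7181
beam 3: φ=180°, α=60°
  direction (0.5000, 0.8660); cell (3,5); t to first gridline: x 0.4400, y 0.9122 (then +2.0000 / +1.1547)
    (4,5) via x @ 0.4400
    (4,6) via y @ 0.9122
    (4,7) via y @ 2.0669
    (5,7) via x @ 2.4400
    (5,8) via y @ 3.2216
    (5,9) via y @ 4.3763  # hit
  → r_3 = 4.3763
beam 4: φ=270°, α=150°
  direction (-0.8660, 0.5000); cell (3,5); t to first gridline: x 0.9007, y 1.5800 (then +1.1547 / +2.0000)
    (2,5) via x @ 0.9007
    (2,6) via y @ 1.5800
    (1,6) via x @ 2.0554
    (0,6) via x @ 3.2101  # hit
  → r_4 = 3.2101

ranges = [4.8613, 3.7181, 4.3763, 3.2101]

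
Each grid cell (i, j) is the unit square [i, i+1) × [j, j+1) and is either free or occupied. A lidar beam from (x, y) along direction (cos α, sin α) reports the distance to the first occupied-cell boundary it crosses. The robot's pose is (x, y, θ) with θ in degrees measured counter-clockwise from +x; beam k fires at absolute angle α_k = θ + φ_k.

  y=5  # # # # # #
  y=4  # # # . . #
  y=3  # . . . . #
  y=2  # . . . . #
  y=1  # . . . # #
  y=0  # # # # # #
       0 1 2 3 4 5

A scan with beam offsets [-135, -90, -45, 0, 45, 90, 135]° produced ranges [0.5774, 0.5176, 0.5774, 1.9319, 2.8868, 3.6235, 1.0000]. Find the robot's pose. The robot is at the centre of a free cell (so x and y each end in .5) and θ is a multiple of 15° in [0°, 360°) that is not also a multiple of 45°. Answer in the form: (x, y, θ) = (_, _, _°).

(x, y, θ) = (1.5, 3.5, 255°)

Candidates: 13 free-cell centres × 16 headings = 208 poses. Raycast each; keep the one whose scan matches to 4 dp.
  (4.5, 2.5, 120°): beam 1 = 0.5176 ≠ 0.5774 ✗
  (2.5, 2.5, 300°): beam 1 = 1.5529 ≠ 0.5774 ✗
  (2.5, 2.5, 195°): beam 1 = 2.8868 ≠ 0.5774 ✗
  …
  (1.5, 3.5, 255°): r_1=0.5774, r_2=0.5176, r_3=0.5774, r_4=1.9319, r_5=2.8868, r_6=3.6235, r_7=1.0000 — all match ✓
Only this pose fits every beam.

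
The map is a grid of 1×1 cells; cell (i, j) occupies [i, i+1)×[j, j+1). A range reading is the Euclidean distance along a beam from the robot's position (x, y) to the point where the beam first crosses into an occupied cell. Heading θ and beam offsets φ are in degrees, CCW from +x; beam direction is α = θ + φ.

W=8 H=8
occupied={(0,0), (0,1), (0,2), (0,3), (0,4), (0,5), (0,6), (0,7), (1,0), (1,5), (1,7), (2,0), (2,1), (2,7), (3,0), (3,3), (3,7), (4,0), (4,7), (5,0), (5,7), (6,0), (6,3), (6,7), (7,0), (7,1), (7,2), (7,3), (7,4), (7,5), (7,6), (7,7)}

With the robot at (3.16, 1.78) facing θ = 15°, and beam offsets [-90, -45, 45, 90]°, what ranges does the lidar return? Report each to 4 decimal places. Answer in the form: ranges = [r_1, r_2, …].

ranges = [0.8075, 1.5600, 1.4087, 5.4041]

beam 1: φ=-90°, α=285°
  direction (0.2588, -0.9659); cell (3,1); t to first gridline: x 3.2455, y 0.8075 (then +3.8637 / +1.0353)
    (3,0) via y @ 0.8075  # hit
  → r_1 = 0.8075
beam 2: φ=-45°, α=330°
  direction (0.8660, -0.5000); cell (3,1); t to first gridline: x 0.9699, y 1.5600 (then +1.1547 / +2.0000)
    (4,1) via x @ 0.9699
    (4,0) via y @ 1.5600  # hit
  → r_2 = 1.5600
beam 3: φ=45°, α=60°
  direction (0.5000, 0.8660); cell (3,1); t to first gridline: x 1.6800, y 0.2540 (then +2.0000 / +1.1547)
    (3,2) via y @ 0.2540
    (3,3) via y @ 1.4087  # hit
  → r_3 = 1.4087
beam 4: φ=90°, α=105°
  direction (-0.2588, 0.9659); cell (3,1); t to first gridline: x 0.6182, y 0.2278 (then +3.8637 / +1.0353)
    (3,2) via y @ 0.2278
    (2,2) via x @ 0.6182
    (2,3) via y @ 1.2630
    (2,4) via y @ 2.2983
    (2,5) via y @ 3.3336
    (2,6) via y @ 4.3689
    (1,6) via x @ 4.4819
    (1,7) via y @ 5.4041  # hit
  → r_4 = 5.4041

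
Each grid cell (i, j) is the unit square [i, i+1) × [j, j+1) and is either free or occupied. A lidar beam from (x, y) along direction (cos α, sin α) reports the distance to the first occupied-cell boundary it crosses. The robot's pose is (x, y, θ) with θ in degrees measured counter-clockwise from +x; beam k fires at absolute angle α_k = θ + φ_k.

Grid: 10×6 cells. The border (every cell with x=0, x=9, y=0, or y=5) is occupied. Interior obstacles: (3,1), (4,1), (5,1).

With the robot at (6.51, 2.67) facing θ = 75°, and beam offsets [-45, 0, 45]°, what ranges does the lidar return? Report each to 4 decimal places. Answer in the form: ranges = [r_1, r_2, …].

beam 1: φ=-45°, α=30°
  d=(0.8660,0.5000)  start (6,2)  tX=0.5658 tY=0.6600  stride 1/|dx|=1.1547 1/|dy|=2.0000
    cross x-line → (7,2), t=0.5658
    cross y-line → (7,3), t=0.6600
    cross x-line → (8,3), t=1.7205
    cross y-line → (8,4), t=2.6600
    cross x-line → (9,4), t=2.8752 (wall)
  → r_1 = 2.8752
beam 2: φ=0°, α=75°
  d=(0.2588,0.9659)  start (6,2)  tX=1.8932 tY=0.3416  stride 1/|dx|=3.8637 1/|dy|=1.0353
    cross y-line → (6,3), t=0.3416
    cross y-line → (6,4), t=1.3769
    cross x-line → (7,4), t=1.8932
    cross y-line → (7,5), t=2.4122 (wall)
  → r_2 = 2.4122
beam 3: φ=45°, α=120°
  d=(-0.5000,0.8660)  start (6,2)  tX=1.0200 tY=0.3811  stride 1/|dx|=2.0000 1/|dy|=1.1547
    cross y-line → (6,3), t=0.3811
    cross x-line → (5,3), t=1.0200
    cross y-line → (5,4), t=1.5358
    cross y-line → (5,5), t=2.6905 (wall)
  → r_3 = 2.6905

ranges = [2.8752, 2.4122, 2.6905]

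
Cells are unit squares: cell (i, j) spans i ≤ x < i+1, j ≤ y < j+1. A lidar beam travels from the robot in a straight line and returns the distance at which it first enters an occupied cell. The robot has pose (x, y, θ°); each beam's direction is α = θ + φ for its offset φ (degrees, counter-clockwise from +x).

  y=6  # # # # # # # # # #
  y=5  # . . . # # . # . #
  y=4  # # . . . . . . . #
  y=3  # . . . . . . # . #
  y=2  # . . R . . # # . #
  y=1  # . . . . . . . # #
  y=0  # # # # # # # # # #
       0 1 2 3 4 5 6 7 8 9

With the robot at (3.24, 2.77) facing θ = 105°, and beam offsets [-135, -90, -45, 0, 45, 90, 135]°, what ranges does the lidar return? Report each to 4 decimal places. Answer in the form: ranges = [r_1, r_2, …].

ranges = [3.5400, 3.8926, 2.5750, 3.3439, 2.4600, 2.3190, 2.0438]

beam 1: φ=-135°, α=330°
  direction (0.8660, -0.5000); cell (3,2); t to first gridline: x 0.8776, y 1.5400 (then +1.1547 / +2.0000)
    (4,2) via x @ 0.8776
    (4,1) via y @ 1.5400
    (5,1) via x @ 2.0323
    (6,1) via x @ 3.1870
    (6,0) via y @ 3.5400  # hit
  → r_1 = 3.5400
beam 2: φ=-90°, α=15°
  direction (0.9659, 0.2588); cell (3,2); t to first gridline: x 0.7868, y 0.8887 (then +1.0353 / +3.8637)
    (4,2) via x @ 0.7868
    (4,3) via y @ 0.8887
    (5,3) via x @ 1.8221
    (6,3) via x @ 2.8574
    (7,3) via x @ 3.8926  # hit
  → r_2 = 3.8926
beam 3: φ=-45°, α=60°
  direction (0.5000, 0.8660); cell (3,2); t to first gridline: x 1.5200, y 0.2656 (then +2.0000 / +1.1547)
    (3,3) via y @ 0.2656
    (3,4) via y @ 1.4203
    (4,4) via x @ 1.5200
    (4,5) via y @ 2.5750  # hit
  → r_3 = 2.5750
beam 4: φ=0°, α=105°
  direction (-0.2588, 0.9659); cell (3,2); t to first gridline: x 0.9273, y 0.2381 (then +3.8637 / +1.0353)
    (3,3) via y @ 0.2381
    (2,3) via x @ 0.9273
    (2,4) via y @ 1.2734
    (2,5) via y @ 2.3087
    (2,6) via y @ 3.3439  # hit
  → r_4 = 3.3439
beam 5: φ=45°, α=150°
  direction (-0.8660, 0.5000); cell (3,2); t to first gridline: x 0.2771, y 0.4600 (then +1.1547 / +2.0000)
    (2,2) via x @ 0.2771
    (2,3) via y @ 0.4600
    (1,3) via x @ 1.4318
    (1,4) via y @ 2.4600  # hit
  → r_5 = 2.4600
beam 6: φ=90°, α=195°
  direction (-0.9659, -0.2588); cell (3,2); t to first gridline: x 0.2485, y 2.9751 (then +1.0353 / +3.8637)
    (2,2) via x @ 0.2485
    (1,2) via x @ 1.2837
    (0,2) via x @ 2.3190  # hit
  → r_6 = 2.3190
beam 7: φ=135°, α=240°
  direction (-0.5000, -0.8660); cell (3,2); t to first gridline: x 0.4800, y 0.8891 (then +2.0000 / +1.1547)
    (2,2) via x @ 0.4800
    (2,1) via y @ 0.8891
    (2,0) via y @ 2.0438  # hit
  → r_7 = 2.0438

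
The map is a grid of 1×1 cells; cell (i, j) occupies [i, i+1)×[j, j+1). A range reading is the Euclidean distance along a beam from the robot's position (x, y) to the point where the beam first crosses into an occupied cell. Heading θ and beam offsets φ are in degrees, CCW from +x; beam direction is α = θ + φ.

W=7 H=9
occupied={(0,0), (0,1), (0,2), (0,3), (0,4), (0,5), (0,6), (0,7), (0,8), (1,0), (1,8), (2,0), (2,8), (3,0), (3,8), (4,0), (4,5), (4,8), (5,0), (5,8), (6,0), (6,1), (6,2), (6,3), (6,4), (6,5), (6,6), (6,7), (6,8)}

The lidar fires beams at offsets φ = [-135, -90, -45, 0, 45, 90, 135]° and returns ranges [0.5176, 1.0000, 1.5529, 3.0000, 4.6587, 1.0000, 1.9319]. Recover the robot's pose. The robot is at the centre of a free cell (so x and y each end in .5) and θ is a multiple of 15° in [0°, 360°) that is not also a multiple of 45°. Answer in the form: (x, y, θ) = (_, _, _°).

Enumerate (i+0.5, j+0.5, θ) over the 34 free cells and 16 admissible headings. For each, cast all 7 beams and compare to the given ranges.
  (1.5, 3.5, 165°): beam 1 = 3.0000 ≠ 0.5176 ✗
  (1.5, 3.5, 300°): beam 2 = 0.5774 ≠ 1.0000 ✗
  (1.5, 4.5, 150°): beam 1 = 2.5882 ≠ 0.5176 ✗
  (3.5, 7.5, 240°): beam 3 = 2.5882 ≠ 1.5529 ✗
  (2.5, 2.5, 300°): beam 1 = 1.5529 ≠ 0.5176 ✗
  …
  (5.5, 6.5, 150°): r_1=0.5176, r_2=1.0000, r_3=1.5529, r_4=3.0000, r_5=4.6587, r_6=1.0000, r_7=1.9319 — all match ✓
Only this pose fits every beam.

(x, y, θ) = (5.5, 6.5, 150°)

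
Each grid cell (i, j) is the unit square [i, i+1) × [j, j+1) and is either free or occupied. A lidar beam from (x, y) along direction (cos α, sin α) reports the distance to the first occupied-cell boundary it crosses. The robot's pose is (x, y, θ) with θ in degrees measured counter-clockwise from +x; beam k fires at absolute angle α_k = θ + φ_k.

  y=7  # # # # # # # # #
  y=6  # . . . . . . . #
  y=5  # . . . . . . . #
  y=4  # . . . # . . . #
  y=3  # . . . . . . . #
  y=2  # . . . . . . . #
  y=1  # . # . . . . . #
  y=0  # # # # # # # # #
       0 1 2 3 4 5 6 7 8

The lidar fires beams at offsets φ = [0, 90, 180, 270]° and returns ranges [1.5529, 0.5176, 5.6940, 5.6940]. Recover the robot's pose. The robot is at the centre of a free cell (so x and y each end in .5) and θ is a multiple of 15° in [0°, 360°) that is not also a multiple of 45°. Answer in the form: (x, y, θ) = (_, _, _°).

Enumerate (i+0.5, j+0.5, θ) over the 40 free cells and 16 admissible headings. For each, cast all 4 beams and compare to the given ranges.
  (6.5, 3.5, 105°): beam 1 = 3.6235 ≠ 1.5529 ✗
  (1.5, 4.5, 240°): beam 1 = 1.0000 ≠ 1.5529 ✗
  (4.5, 6.5, 150°): beam 1 = 1.0000 ≠ 1.5529 ✗
  (1.5, 6.5, 165°): beam 1 = 0.5176 ≠ 1.5529 ✗
  …
  (6.5, 6.5, 15°): r_1=1.5529, r_2=0.5176, r_3=5.6940, r_4=5.6940 — all match ✓
Only this pose fits every beam.

(x, y, θ) = (6.5, 6.5, 15°)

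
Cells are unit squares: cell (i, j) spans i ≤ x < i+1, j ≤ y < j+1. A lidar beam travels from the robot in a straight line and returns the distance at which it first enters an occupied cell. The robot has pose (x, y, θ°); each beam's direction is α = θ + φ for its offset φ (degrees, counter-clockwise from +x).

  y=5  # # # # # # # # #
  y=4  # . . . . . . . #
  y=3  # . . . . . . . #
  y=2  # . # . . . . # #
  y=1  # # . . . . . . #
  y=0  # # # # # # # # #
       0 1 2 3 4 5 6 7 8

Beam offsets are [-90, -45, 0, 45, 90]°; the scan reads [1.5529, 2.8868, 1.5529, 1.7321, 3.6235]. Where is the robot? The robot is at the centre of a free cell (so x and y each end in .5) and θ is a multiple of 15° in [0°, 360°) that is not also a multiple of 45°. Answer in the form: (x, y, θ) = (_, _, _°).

(x, y, θ) = (4.5, 2.5, 255°)

Enumerate (i+0.5, j+0.5, θ) over the 25 free cells and 16 admissible headings. For each, cast all 5 beams and compare to the given ranges.
  (7.5, 1.5, 195°): beam 1 = 0.5176 ≠ 1.5529 ✗
  (5.5, 2.5, 120°): beam 1 = 2.8868 ≠ 1.5529 ✗
  (6.5, 4.5, 300°): beam 1 = 4.0415 ≠ 1.5529 ✗
  (5.5, 2.5, 15°): beam 4 = 2.8868 ≠ 1.7321 ✗
  (5.5, 4.5, 30°): beam 1 = 4.0415 ≠ 1.5529 ✗
  …
  (4.5, 2.5, 255°): r_1=1.5529, r_2=2.8868, r_3=1.5529, r_4=1.7321, r_5=3.6235 — all match ✓
No second candidate reproduces the full scan.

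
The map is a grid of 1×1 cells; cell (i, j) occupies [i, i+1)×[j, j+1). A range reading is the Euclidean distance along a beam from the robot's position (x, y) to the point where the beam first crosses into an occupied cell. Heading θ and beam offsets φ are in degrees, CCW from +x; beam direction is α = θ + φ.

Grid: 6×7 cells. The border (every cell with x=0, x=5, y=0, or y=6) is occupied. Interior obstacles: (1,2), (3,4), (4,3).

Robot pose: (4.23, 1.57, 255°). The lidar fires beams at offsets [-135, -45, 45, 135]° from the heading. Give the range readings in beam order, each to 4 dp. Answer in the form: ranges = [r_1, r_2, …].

ranges = [5.1153, 1.1400, 0.6582, 0.8891]

beam 1: φ=-135°, α=120°
  cosα=-0.5000 sinα=0.8660 | (4,1) | tMaxX 0.4600 tMaxY 0.4965 | tΔX 2.0000 tΔY 1.1547
    t=0.4600 [x] (3,1)
    t=0.4965 [y] (3,2)
    t=1.6512 [y] (3,3)
    t=2.4600 [x] (2,3)
    t=2.8059 [y] (2,4)
    t=3.9606 [y] (2,5)
    t=4.4600 [x] (1,5)
    t=5.1153 [y] (1,6) — stop
  → r_1 = 5.1153
beam 2: φ=-45°, α=210°
  cosα=-0.8660 sinα=-0.5000 | (4,1) | tMaxX 0.2656 tMaxY 1.1400 | tΔX 1.1547 tΔY 2.0000
    t=0.2656 [x] (3,1)
    t=1.1400 [y] (3,0) — stop
  → r_2 = 1.1400
beam 3: φ=45°, α=300°
  cosα=0.5000 sinα=-0.8660 | (4,1) | tMaxX 1.5400 tMaxY 0.6582 | tΔX 2.0000 tΔY 1.1547
    t=0.6582 [y] (4,0) — stop
  → r_3 = 0.6582
beam 4: φ=135°, α=30°
  cosα=0.8660 sinα=0.5000 | (4,1) | tMaxX 0.8891 tMaxY 0.8600 | tΔX 1.1547 tΔY 2.0000
    t=0.8600 [y] (4,2)
    t=0.8891 [x] (5,2) — stop
  → r_4 = 0.8891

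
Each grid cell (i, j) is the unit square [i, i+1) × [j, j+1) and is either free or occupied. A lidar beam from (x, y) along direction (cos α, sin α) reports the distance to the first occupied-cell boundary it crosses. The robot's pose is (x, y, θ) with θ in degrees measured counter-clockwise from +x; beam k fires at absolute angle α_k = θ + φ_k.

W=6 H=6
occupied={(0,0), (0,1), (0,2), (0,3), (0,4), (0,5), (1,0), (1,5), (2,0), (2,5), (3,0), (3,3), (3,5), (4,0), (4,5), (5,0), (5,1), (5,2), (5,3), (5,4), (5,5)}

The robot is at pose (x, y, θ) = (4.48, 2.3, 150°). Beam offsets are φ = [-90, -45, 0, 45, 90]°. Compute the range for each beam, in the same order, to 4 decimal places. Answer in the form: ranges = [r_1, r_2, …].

beam 1: φ=-90°, α=60°
  cosα=0.5000 sinα=0.8660 | (4,2) | tMaxX 1.0400 tMaxY 0.8083 | tΔX 2.0000 tΔY 1.1547
    t=0.8083 [y] (4,3)
    t=1.0400 [x] (5,3) — stop
  → r_1 = 1.0400
beam 2: φ=-45°, α=105°
  cosα=-0.2588 sinα=0.9659 | (4,2) | tMaxX 1.8546 tMaxY 0.7247 | tΔX 3.8637 tΔY 1.0353
    t=0.7247 [y] (4,3)
    t=1.7600 [y] (4,4)
    t=1.8546 [x] (3,4)
    t=2.7952 [y] (3,5) — stop
  → r_2 = 2.7952
beam 3: φ=0°, α=150°
  cosα=-0.8660 sinα=0.5000 | (4,2) | tMaxX 0.5543 tMaxY 1.4000 | tΔX 1.1547 tΔY 2.0000
    t=0.5543 [x] (3,2)
    t=1.4000 [y] (3,3) — stop
  → r_3 = 1.4000
beam 4: φ=45°, α=195°
  cosα=-0.9659 sinα=-0.2588 | (4,2) | tMaxX 0.4969 tMaxY 1.1591 | tΔX 1.0353 tΔY 3.8637
    t=0.4969 [x] (3,2)
    t=1.1591 [y] (3,1)
    t=1.5322 [x] (2,1)
    t=2.5675 [x] (1,1)
    t=3.6028 [x] (0,1) — stop
  → r_4 = 3.6028
beam 5: φ=90°, α=240°
  cosα=-0.5000 sinα=-0.8660 | (4,2) | tMaxX 0.9600 tMaxY 0.3464 | tΔX 2.0000 tΔY 1.1547
    t=0.3464 [y] (4,1)
    t=0.9600 [x] (3,1)
    t=1.5011 [y] (3,0) — stop
  → r_5 = 1.5011

ranges = [1.0400, 2.7952, 1.4000, 3.6028, 1.5011]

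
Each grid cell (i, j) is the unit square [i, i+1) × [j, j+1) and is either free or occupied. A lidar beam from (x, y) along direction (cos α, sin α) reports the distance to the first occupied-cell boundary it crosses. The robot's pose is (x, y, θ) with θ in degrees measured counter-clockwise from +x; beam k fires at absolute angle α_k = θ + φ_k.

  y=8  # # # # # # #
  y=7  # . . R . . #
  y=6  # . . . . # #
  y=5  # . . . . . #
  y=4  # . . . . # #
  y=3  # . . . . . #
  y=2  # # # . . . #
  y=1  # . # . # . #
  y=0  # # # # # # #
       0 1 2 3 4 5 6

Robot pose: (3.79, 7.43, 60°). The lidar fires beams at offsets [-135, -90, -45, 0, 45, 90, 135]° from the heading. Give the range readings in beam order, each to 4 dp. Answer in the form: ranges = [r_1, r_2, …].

beam 1: φ=-135°, α=285°
  d=(0.2588,-0.9659)  start (3,7)  tX=0.8114 tY=0.4452  stride 1/|dx|=3.8637 1/|dy|=1.0353
    cross y-line → (3,6), t=0.4452
    cross x-line → (4,6), t=0.8114
    cross y-line → (4,5), t=1.4804
    cross y-line → (4,4), t=2.5157
    cross y-line → (4,3), t=3.5510
    cross y-line → (4,2), t=4.5863
    cross x-line → (5,2), t=4.6751
    cross y-line → (5,1), t=5.6215
    cross y-line → (5,0), t=6.6568 (wall)
  → r_1 = 6.6568
beam 2: φ=-90°, α=330°
  d=(0.8660,-0.5000)  start (3,7)  tX=0.2425 tY=0.8600  stride 1/|dx|=1.1547 1/|dy|=2.0000
    cross x-line → (4,7), t=0.2425
    cross y-line → (4,6), t=0.8600
    cross x-line → (5,6), t=1.3972 (wall)
  → r_2 = 1.3972
beam 3: φ=-45°, α=15°
  d=(0.9659,0.2588)  start (3,7)  tX=0.2174 tY=2.2023  stride 1/|dx|=1.0353 1/|dy|=3.8637
    cross x-line → (4,7), t=0.2174
    cross x-line → (5,7), t=1.2527
    cross y-line → (5,8), t=2.2023 (wall)
  → r_3 = 2.2023
beam 4: φ=0°, α=60°
  d=(0.5000,0.8660)  start (3,7)  tX=0.4200 tY=0.6582  stride 1/|dx|=2.0000 1/|dy|=1.1547
    cross x-line → (4,7), t=0.4200
    cross y-line → (4,8), t=0.6582 (wall)
  → r_4 = 0.6582
beam 5: φ=45°, α=105°
  d=(-0.2588,0.9659)  start (3,7)  tX=3.0523 tY=0.5901  stride 1/|dx|=3.8637 1/|dy|=1.0353
    cross y-line → (3,8), t=0.5901 (wall)
  → r_5 = 0.5901
beam 6: φ=90°, α=150°
  d=(-0.8660,0.5000)  start (3,7)  tX=0.9122 tY=1.1400  stride 1/|dx|=1.1547 1/|dy|=2.0000
    cross x-line → (2,7), t=0.9122
    cross y-line → (2,8), t=1.1400 (wall)
  → r_6 = 1.1400
beam 7: φ=135°, α=195°
  d=(-0.9659,-0.2588)  start (3,7)  tX=0.8179 tY=1.6614  stride 1/|dx|=1.0353 1/|dy|=3.8637
    cross x-line → (2,7), t=0.8179
    cross y-line → (2,6), t=1.6614
    cross x-line → (1,6), t=1.8531
    cross x-line → (0,6), t=2.8884 (wall)
  → r_7 = 2.8884

ranges = [6.6568, 1.3972, 2.2023, 0.6582, 0.5901, 1.1400, 2.8884]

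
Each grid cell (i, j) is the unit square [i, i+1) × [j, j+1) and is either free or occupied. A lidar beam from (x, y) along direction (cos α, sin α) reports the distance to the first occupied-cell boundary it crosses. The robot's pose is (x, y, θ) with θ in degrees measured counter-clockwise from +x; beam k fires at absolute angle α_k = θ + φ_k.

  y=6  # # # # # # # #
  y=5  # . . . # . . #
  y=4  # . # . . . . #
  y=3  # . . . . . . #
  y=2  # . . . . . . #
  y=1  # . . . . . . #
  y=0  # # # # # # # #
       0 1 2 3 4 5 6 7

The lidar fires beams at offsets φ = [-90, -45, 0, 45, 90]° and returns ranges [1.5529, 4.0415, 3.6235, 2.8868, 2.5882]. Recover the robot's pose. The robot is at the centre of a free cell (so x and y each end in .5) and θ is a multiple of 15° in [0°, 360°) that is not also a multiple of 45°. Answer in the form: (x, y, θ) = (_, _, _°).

(x, y, θ) = (4.5, 4.5, 285°)

The pose lattice has 28·16 = 448 candidates. Test each by forward raycasting.
  (2.5, 2.5, 15°): beam 2 = 3.0000 ≠ 4.0415 ✗
  (3.5, 5.5, 60°): beam 1 = 0.5774 ≠ 1.5529 ✗
  (5.5, 5.5, 240°): beam 1 = 0.5774 ≠ 1.5529 ✗
  (2.5, 2.5, 30°): beam 1 = 1.7321 ≠ 1.5529 ✗
  (3.5, 5.5, 150°): beam 1 = 0.5774 ≠ 1.5529 ✗
  …
  (4.5, 4.5, 285°): r_1=1.5529, r_2=4.0415, r_3=3.6235, r_4=2.8868, r_5=2.5882 — all match ✓
No second candidate reproduces the full scan.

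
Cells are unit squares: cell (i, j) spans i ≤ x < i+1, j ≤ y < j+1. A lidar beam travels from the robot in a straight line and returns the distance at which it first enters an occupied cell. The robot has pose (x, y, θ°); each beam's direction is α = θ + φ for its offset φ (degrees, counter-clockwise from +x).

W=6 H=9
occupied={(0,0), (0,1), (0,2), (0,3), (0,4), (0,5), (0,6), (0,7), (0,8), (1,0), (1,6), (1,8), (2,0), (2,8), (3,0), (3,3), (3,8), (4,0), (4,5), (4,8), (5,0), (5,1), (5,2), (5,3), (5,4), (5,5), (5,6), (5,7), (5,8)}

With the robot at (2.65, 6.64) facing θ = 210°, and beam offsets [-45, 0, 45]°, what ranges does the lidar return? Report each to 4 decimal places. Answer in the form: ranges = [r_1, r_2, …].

beam 1: φ=-45°, α=165°
  direction (-0.9659, 0.2588); cell (2,6); t to first gridline: x 0.6729, y 1.3909 (then +1.0353 / +3.8637)
    (1,6) via x @ 0.6729  # hit
  → r_1 = 0.6729
beam 2: φ=0°, α=210°
  direction (-0.8660, -0.5000); cell (2,6); t to first gridline: x 0.7506, y 1.2800 (then +1.1547 / +2.0000)
    (1,6) via x @ 0.7506  # hit
  → r_2 = 0.7506
beam 3: φ=45°, α=255°
  direction (-0.2588, -0.9659); cell (2,6); t to first gridline: x 2.5114, y 0.6626 (then +3.8637 / +1.0353)
    (2,5) via y @ 0.6626
    (2,4) via y @ 1.6979
    (1,4) via x @ 2.5114
    (1,3) via y @ 2.7331
    (1,2) via y @ 3.7684
    (1,1) via y @ 4.8037
    (1,0) via y @ 5.8390  # hit
  → r_3 = 5.8390

ranges = [0.6729, 0.7506, 5.8390]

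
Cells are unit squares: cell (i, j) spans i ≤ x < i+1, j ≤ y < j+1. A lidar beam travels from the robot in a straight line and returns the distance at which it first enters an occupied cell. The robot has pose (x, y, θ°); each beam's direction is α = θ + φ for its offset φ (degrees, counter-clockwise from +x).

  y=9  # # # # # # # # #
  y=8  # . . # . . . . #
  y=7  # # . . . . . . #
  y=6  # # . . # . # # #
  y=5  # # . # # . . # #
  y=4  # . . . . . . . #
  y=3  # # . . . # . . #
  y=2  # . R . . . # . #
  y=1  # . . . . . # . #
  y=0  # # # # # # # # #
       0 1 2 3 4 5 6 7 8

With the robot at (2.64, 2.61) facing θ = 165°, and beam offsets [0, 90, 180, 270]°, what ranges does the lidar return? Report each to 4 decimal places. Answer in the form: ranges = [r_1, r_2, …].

ranges = [1.5068, 1.6668, 3.4785, 2.4743]

beam 1: φ=0°, α=165°
  cosα=-0.9659 sinα=0.2588 | (2,2) | tMaxX 0.6626 tMaxY 1.5068 | tΔX 1.0353 tΔY 3.8637
    t=0.6626 [x] (1,2)
    t=1.5068 [y] (1,3) — stop
  → r_1 = 1.5068
beam 2: φ=90°, α=255°
  cosα=-0.2588 sinα=-0.9659 | (2,2) | tMaxX 2.4728 tMaxY 0.6315 | tΔX 3.8637 tΔY 1.0353
    t=0.6315 [y] (2,1)
    t=1.6668 [y] (2,0) — stop
  → r_2 = 1.6668
beam 3: φ=180°, α=345°
  cosα=0.9659 sinα=-0.2588 | (2,2) | tMaxX 0.3727 tMaxY 2.3569 | tΔX 1.0353 tΔY 3.8637
    t=0.3727 [x] (3,2)
    t=1.4080 [x] (4,2)
    t=2.3569 [y] (4,1)
    t=2.4433 [x] (5,1)
    t=3.4785 [x] (6,1) — stop
  → r_3 = 3.4785
beam 4: φ=270°, α=75°
  cosα=0.2588 sinα=0.9659 | (2,2) | tMaxX 1.3909 tMaxY 0.4038 | tΔX 3.8637 tΔY 1.0353
    t=0.4038 [y] (2,3)
    t=1.3909 [x] (3,3)
    t=1.4390 [y] (3,4)
    t=2.4743 [y] (3,5) — stop
  → r_4 = 2.4743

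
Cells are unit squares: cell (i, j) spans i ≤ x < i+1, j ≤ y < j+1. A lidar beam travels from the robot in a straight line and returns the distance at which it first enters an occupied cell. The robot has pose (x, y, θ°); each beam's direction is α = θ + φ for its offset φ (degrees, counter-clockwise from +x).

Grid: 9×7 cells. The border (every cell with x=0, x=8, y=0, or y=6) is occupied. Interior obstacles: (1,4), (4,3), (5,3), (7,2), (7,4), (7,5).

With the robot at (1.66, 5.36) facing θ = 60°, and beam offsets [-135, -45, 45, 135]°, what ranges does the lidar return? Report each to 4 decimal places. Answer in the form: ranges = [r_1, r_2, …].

ranges = [0.3727, 2.4728, 0.6626, 0.6833]

beam 1: φ=-135°, α=285°
  d=(0.2588,-0.9659)  start (1,5)  tX=1.3137 tY=0.3727  stride 1/|dx|=3.8637 1/|dy|=1.0353
    cross y-line → (1,4), t=0.3727 (wall)
  → r_1 = 0.3727
beam 2: φ=-45°, α=15°
  d=(0.9659,0.2588)  start (1,5)  tX=0.3520 tY=2.4728  stride 1/|dx|=1.0353 1/|dy|=3.8637
    cross x-line → (2,5), t=0.3520
    cross x-line → (3,5), t=1.3873
    cross x-line → (4,5), t=2.4225
    cross y-line → (4,6), t=2.4728 (wall)
  → r_2 = 2.4728
beam 3: φ=45°, α=105°
  d=(-0.2588,0.9659)  start (1,5)  tX=2.5500 tY=0.6626  stride 1/|dx|=3.8637 1/|dy|=1.0353
    cross y-line → (1,6), t=0.6626 (wall)
  → r_3 = 0.6626
beam 4: φ=135°, α=195°
  d=(-0.9659,-0.2588)  start (1,5)  tX=0.6833 tY=1.3909  stride 1/|dx|=1.0353 1/|dy|=3.8637
    cross x-line → (0,5), t=0.6833 (wall)
  → r_4 = 0.6833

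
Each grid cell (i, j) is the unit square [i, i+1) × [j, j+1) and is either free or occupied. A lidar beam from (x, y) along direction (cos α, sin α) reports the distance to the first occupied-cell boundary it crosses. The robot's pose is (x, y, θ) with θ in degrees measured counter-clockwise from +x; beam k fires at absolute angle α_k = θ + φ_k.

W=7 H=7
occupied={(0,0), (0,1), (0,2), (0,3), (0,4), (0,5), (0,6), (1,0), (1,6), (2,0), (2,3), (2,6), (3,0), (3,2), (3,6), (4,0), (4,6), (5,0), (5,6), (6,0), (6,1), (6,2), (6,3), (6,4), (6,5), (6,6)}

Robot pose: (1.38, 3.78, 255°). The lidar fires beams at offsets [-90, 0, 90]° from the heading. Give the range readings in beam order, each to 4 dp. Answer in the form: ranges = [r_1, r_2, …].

beam 1: φ=-90°, α=165°
  d=(-0.9659,0.2588)  start (1,3)  tX=0.3934 tY=0.8500  stride 1/|dx|=1.0353 1/|dy|=3.8637
    cross x-line → (0,3), t=0.3934 (wall)
  → r_1 = 0.3934
beam 2: φ=0°, α=255°
  d=(-0.2588,-0.9659)  start (1,3)  tX=1.4682 tY=0.8075  stride 1/|dx|=3.8637 1/|dy|=1.0353
    cross y-line → (1,2), t=0.8075
    cross x-line → (0,2), t=1.4682 (wall)
  → r_2 = 1.4682
beam 3: φ=90°, α=345°
  d=(0.9659,-0.2588)  start (1,3)  tX=0.6419 tY=3.0137  stride 1/|dx|=1.0353 1/|dy|=3.8637
    cross x-line → (2,3), t=0.6419 (wall)
  → r_3 = 0.6419

ranges = [0.3934, 1.4682, 0.6419]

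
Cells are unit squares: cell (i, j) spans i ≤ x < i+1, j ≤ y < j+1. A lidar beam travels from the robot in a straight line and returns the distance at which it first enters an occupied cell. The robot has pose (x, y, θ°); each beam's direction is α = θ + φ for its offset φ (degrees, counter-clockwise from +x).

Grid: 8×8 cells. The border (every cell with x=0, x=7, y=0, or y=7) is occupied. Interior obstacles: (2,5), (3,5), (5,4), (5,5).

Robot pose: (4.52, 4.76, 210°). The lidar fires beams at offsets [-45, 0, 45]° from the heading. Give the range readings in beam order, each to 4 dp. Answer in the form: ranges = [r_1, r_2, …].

beam 1: φ=-45°, α=165°
  direction (-0.9659, 0.2588); cell (4,4); t to first gridline: x 0.5383, y 0.9273 (then +1.0353 / +3.8637)
    (3,4) via x @ 0.5383
    (3,5) via y @ 0.9273  # hit
  → r_1 = 0.9273
beam 2: φ=0°, α=210°
  direction (-0.8660, -0.5000); cell (4,4); t to first gridline: x 0.6004, y 1.5200 (then +1.1547 / +2.0000)
    (3,4) via x @ 0.6004
    (3,3) via y @ 1.5200
    (2,3) via x @ 1.7551
    (1,3) via x @ 2.9098
    (1,2) via y @ 3.5200
    (0,2) via x @ 4.0645  # hit
  → r_2 = 4.0645
beam 3: φ=45°, α=255°
  direction (-0.2588, -0.9659); cell (4,4); t to first gridline: x 2.0091, y 0.7868 (then +3.8637 / +1.0353)
    (4,3) via y @ 0.7868
    (4,2) via y @ 1.8221
    (3,2) via x @ 2.0091
    (3,1) via y @ 2.8574
    (3,0) via y @ 3.8926  # hit
  → r_3 = 3.8926

ranges = [0.9273, 4.0645, 3.8926]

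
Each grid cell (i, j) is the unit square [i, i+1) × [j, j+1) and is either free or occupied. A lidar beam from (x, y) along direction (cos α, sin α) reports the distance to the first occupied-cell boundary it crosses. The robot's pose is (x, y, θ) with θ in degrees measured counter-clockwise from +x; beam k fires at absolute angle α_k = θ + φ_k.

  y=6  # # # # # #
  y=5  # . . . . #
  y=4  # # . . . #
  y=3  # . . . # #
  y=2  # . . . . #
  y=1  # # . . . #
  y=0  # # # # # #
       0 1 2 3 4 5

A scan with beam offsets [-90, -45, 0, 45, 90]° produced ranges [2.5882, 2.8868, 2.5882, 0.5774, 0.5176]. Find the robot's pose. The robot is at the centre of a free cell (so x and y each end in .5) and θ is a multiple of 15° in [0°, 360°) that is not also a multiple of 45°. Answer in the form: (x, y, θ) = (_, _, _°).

Candidates: 17 free-cell centres × 16 headings = 272 poses. Raycast each; keep the one whose scan matches to 4 dp.
  (3.5, 1.5, 300°): beam 1 = 1.0000 ≠ 2.5882 ✗
  (2.5, 5.5, 150°): beam 1 = 0.5774 ≠ 2.5882 ✗
  (2.5, 1.5, 120°): beam 1 = 2.8868 ≠ 2.5882 ✗
  (1.5, 3.5, 60°): beam 1 = 4.0415 ≠ 2.5882 ✗
  …
  (3.5, 3.5, 285°): r_1=2.5882, r_2=2.8868, r_3=2.5882, r_4=0.5774, r_5=0.5176 — all match ✓
Only this pose fits every beam.

(x, y, θ) = (3.5, 3.5, 285°)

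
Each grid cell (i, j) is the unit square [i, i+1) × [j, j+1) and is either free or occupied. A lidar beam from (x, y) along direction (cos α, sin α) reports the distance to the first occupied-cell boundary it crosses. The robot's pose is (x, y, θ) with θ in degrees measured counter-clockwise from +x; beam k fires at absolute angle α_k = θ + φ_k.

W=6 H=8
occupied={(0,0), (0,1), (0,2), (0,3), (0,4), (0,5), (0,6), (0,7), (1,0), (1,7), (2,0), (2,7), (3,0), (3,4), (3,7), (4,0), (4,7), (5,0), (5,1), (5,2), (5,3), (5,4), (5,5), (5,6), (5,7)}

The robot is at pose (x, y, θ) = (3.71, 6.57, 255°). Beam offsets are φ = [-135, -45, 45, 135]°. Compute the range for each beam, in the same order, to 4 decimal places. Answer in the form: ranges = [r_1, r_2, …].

ranges = [0.4965, 3.1292, 2.5800, 0.8600]

beam 1: φ=-135°, α=120°
  cosα=-0.5000 sinα=0.8660 | (3,6) | tMaxX 1.4200 tMaxY 0.4965 | tΔX 2.0000 tΔY 1.1547
    t=0.4965 [y] (3,7) — stop
  → r_1 = 0.4965
beam 2: φ=-45°, α=210°
  cosα=-0.8660 sinα=-0.5000 | (3,6) | tMaxX 0.8198 tMaxY 1.1400 | tΔX 1.1547 tΔY 2.0000
    t=0.8198 [x] (2,6)
    t=1.1400 [y] (2,5)
    t=1.9745 [x] (1,5)
    t=3.1292 [x] (0,5) — stop
  → r_2 = 3.1292
beam 3: φ=45°, α=300°
  cosα=0.5000 sinα=-0.8660 | (3,6) | tMaxX 0.5800 tMaxY 0.6582 | tΔX 2.0000 tΔY 1.1547
    t=0.5800 [x] (4,6)
    t=0.6582 [y] (4,5)
    t=1.8129 [y] (4,4)
    t=2.5800 [x] (5,4) — stop
  → r_3 = 2.5800
beam 4: φ=135°, α=30°
  cosα=0.8660 sinα=0.5000 | (3,6) | tMaxX 0.3349 tMaxY 0.8600 | tΔX 1.1547 tΔY 2.0000
    t=0.3349 [x] (4,6)
    t=0.8600 [y] (4,7) — stop
  → r_4 = 0.8600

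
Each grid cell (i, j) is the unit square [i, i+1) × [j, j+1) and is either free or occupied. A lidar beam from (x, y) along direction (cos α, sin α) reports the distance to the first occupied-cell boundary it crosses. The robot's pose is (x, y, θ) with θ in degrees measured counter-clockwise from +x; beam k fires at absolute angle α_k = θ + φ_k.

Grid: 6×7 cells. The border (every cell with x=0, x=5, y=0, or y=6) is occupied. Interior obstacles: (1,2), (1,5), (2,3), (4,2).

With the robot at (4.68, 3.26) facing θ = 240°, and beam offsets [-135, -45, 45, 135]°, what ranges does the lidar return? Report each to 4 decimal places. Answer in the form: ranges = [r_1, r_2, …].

ranges = [2.8367, 2.7745, 0.2692, 0.3313]

beam 1: φ=-135°, α=105°
  d=(-0.2588,0.9659)  start (4,3)  tX=2.6273 tY=0.7661  stride 1/|dx|=3.8637 1/|dy|=1.0353
    cross y-line → (4,4), t=0.7661
    cross y-line → (4,5), t=1.8014
    cross x-line → (3,5), t=2.6273
    cross y-line → (3,6), t=2.8367 (wall)
  → r_1 = 2.8367
beam 2: φ=-45°, α=195°
  d=(-0.9659,-0.2588)  start (4,3)  tX=0.7040 tY=1.0046  stride 1/|dx|=1.0353 1/|dy|=3.8637
    cross x-line → (3,3), t=0.7040
    cross y-line → (3,2), t=1.0046
    cross x-line → (2,2), t=1.7393
    cross x-line → (1,2), t=2.7745 (wall)
  → r_2 = 2.7745
beam 3: φ=45°, α=285°
  d=(0.2588,-0.9659)  start (4,3)  tX=1.2364 tY=0.2692  stride 1/|dx|=3.8637 1/|dy|=1.0353
    cross y-line → (4,2), t=0.2692 (wall)
  → r_3 = 0.2692
beam 4: φ=135°, α=15°
  d=(0.9659,0.2588)  start (4,3)  tX=0.3313 tY=2.8591  stride 1/|dx|=1.0353 1/|dy|=3.8637
    cross x-line → (5,3), t=0.3313 (wall)
  → r_4 = 0.3313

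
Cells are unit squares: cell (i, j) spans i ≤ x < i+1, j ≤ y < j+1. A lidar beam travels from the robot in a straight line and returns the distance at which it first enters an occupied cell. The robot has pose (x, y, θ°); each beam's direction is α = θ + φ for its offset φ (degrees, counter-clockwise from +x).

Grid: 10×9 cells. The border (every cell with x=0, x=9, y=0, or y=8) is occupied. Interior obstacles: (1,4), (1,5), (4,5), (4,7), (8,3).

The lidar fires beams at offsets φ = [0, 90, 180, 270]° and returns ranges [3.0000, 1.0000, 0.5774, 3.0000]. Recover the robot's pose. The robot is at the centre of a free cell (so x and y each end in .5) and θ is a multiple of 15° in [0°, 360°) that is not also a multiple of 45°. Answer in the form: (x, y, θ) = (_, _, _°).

Candidates: 51 free-cell centres × 16 headings = 816 poses. Raycast each; keep the one whose scan matches to 4 dp.
  (5.5, 5.5, 195°): beam 1 = 0.5176 ≠ 3.0000 ✗
  (7.5, 5.5, 75°): beam 1 = 2.5882 ≠ 3.0000 ✗
  (6.5, 1.5, 345°): beam 1 = 1.9319 ≠ 3.0000 ✗
  …
  (7.5, 7.5, 300°): r_1=3.0000, r_2=1.0000, r_3=0.5774, r_4=3.0000 — all match ✓
Only this pose fits every beam.

(x, y, θ) = (7.5, 7.5, 300°)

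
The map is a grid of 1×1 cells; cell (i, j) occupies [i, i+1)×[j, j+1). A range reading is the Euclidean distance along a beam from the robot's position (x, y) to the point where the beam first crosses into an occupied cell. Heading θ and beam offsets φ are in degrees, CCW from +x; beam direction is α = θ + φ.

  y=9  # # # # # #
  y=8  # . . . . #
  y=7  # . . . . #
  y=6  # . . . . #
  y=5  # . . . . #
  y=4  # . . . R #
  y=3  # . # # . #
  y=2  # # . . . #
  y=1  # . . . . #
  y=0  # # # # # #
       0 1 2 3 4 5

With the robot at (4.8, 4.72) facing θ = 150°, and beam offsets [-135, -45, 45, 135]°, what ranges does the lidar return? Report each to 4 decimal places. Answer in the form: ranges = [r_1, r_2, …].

beam 1: φ=-135°, α=15°
  direction (0.9659, 0.2588); cell (4,4); t to first gridline: x 0.2071, y 1.0818 (then +1.0353 / +3.8637)
    (5,4) via x @ 0.2071  # hit
  → r_1 = 0.2071
beam 2: φ=-45°, α=105°
  direction (-0.2588, 0.9659); cell (4,4); t to first gridline: x 3.0910, y 0.2899 (then +3.8637 / +1.0353)
    (4,5) via y @ 0.2899
    (4,6) via y @ 1.3252
    (4,7) via y @ 2.3604
    (3,7) via x @ 3.0910
    (3,8) via y @ 3.3957
    (3,9) via y @ 4.4310  # hit
  → r_2 = 4.4310
beam 3: φ=45°, α=195°
  direction (-0.9659, -0.2588); cell (4,4); t to first gridline: x 0.8282, y 2.7819 (then +1.0353 / +3.8637)
    (3,4) via x @ 0.8282
    (2,4) via x @ 1.8635
    (2,3) via y @ 2.7819  # hit
  → r_3 = 2.7819
beam 4: φ=135°, α=285°
  direction (0.2588, -0.9659); cell (4,4); t to first gridline: x 0.7727, y 0.7454 (then +3.8637 / +1.0353)
    (4,3) via y @ 0.7454
    (5,3) via x @ 0.7727  # hit
  → r_4 = 0.7727

ranges = [0.2071, 4.4310, 2.7819, 0.7727]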